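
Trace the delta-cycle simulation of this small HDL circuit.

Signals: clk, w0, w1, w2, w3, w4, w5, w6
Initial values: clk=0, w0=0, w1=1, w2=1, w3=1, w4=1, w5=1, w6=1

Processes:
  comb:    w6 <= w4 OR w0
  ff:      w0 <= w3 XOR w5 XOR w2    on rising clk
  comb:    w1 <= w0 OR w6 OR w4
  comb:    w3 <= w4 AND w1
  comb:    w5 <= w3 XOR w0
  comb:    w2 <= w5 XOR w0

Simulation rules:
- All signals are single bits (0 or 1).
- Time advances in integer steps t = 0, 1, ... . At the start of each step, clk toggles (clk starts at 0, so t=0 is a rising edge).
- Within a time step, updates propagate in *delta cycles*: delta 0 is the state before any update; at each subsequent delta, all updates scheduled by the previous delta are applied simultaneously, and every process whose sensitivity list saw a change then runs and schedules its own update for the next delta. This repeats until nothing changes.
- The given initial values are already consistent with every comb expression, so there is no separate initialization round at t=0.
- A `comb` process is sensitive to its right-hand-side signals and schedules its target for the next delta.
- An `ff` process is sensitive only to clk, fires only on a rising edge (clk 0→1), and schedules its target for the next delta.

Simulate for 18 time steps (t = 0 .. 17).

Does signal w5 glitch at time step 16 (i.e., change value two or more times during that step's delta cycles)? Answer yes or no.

no

t=0 Δ0: clk=0 w2=1 w1=1 w4=1 w6=1 w0=0 w5=1 w3=1
  Δ1: clk:0→1
  Δ2: w0:0→1
  Δ3: w2:1→0, w5:1→0
  Δ4: w2:0→1
  (4Δ to stable)
t=1 Δ0: clk=1 w2=1 w1=1 w4=1 w6=1 w0=1 w5=0 w3=1
  Δ1: clk:1→0
  (1Δ to stable)
t=2 Δ0: clk=0 w2=1 w1=1 w4=1 w6=1 w0=1 w5=0 w3=1
  Δ1: clk:0→1
  Δ2: w0:1→0
  Δ3: w2:1→0, w5:0→1
  Δ4: w2:0→1
  (4Δ to stable)
t=3 Δ0: clk=1 w2=1 w1=1 w4=1 w6=1 w0=0 w5=1 w3=1
  Δ1: clk:1→0
  (1Δ to stable)
t=4 Δ0: clk=0 w2=1 w1=1 w4=1 w6=1 w0=0 w5=1 w3=1
  Δ1: clk:0→1
  Δ2: w0:0→1
  Δ3: w2:1→0, w5:1→0
  Δ4: w2:0→1
  (4Δ to stable)
t=5 Δ0: clk=1 w2=1 w1=1 w4=1 w6=1 w0=1 w5=0 w3=1
  Δ1: clk:1→0
  (1Δ to stable)
t=6 Δ0: clk=0 w2=1 w1=1 w4=1 w6=1 w0=1 w5=0 w3=1
  Δ1: clk:0→1
  Δ2: w0:1→0
  Δ3: w2:1→0, w5:0→1
  Δ4: w2:0→1
  (4Δ to stable)
t=7 Δ0: clk=1 w2=1 w1=1 w4=1 w6=1 w0=0 w5=1 w3=1
  Δ1: clk:1→0
  (1Δ to stable)
t=8 Δ0: clk=0 w2=1 w1=1 w4=1 w6=1 w0=0 w5=1 w3=1
  Δ1: clk:0→1
  Δ2: w0:0→1
  Δ3: w2:1→0, w5:1→0
  Δ4: w2:0→1
  (4Δ to stable)
t=9 Δ0: clk=1 w2=1 w1=1 w4=1 w6=1 w0=1 w5=0 w3=1
  Δ1: clk:1→0
  (1Δ to stable)
t=10 Δ0: clk=0 w2=1 w1=1 w4=1 w6=1 w0=1 w5=0 w3=1
  Δ1: clk:0→1
  Δ2: w0:1→0
  Δ3: w2:1→0, w5:0→1
  Δ4: w2:0→1
  (4Δ to stable)
t=11 Δ0: clk=1 w2=1 w1=1 w4=1 w6=1 w0=0 w5=1 w3=1
  Δ1: clk:1→0
  (1Δ to stable)
t=12 Δ0: clk=0 w2=1 w1=1 w4=1 w6=1 w0=0 w5=1 w3=1
  Δ1: clk:0→1
  Δ2: w0:0→1
  Δ3: w2:1→0, w5:1→0
  Δ4: w2:0→1
  (4Δ to stable)
t=13 Δ0: clk=1 w2=1 w1=1 w4=1 w6=1 w0=1 w5=0 w3=1
  Δ1: clk:1→0
  (1Δ to stable)
t=14 Δ0: clk=0 w2=1 w1=1 w4=1 w6=1 w0=1 w5=0 w3=1
  Δ1: clk:0→1
  Δ2: w0:1→0
  Δ3: w2:1→0, w5:0→1
  Δ4: w2:0→1
  (4Δ to stable)
t=15 Δ0: clk=1 w2=1 w1=1 w4=1 w6=1 w0=0 w5=1 w3=1
  Δ1: clk:1→0
  (1Δ to stable)
t=16 Δ0: clk=0 w2=1 w1=1 w4=1 w6=1 w0=0 w5=1 w3=1
  Δ1: clk:0→1
  Δ2: w0:0→1
  Δ3: w2:1→0, w5:1→0
  Δ4: w2:0→1
  (4Δ to stable)
t=17 Δ0: clk=1 w2=1 w1=1 w4=1 w6=1 w0=1 w5=0 w3=1
  Δ1: clk:1→0
  (1Δ to stable)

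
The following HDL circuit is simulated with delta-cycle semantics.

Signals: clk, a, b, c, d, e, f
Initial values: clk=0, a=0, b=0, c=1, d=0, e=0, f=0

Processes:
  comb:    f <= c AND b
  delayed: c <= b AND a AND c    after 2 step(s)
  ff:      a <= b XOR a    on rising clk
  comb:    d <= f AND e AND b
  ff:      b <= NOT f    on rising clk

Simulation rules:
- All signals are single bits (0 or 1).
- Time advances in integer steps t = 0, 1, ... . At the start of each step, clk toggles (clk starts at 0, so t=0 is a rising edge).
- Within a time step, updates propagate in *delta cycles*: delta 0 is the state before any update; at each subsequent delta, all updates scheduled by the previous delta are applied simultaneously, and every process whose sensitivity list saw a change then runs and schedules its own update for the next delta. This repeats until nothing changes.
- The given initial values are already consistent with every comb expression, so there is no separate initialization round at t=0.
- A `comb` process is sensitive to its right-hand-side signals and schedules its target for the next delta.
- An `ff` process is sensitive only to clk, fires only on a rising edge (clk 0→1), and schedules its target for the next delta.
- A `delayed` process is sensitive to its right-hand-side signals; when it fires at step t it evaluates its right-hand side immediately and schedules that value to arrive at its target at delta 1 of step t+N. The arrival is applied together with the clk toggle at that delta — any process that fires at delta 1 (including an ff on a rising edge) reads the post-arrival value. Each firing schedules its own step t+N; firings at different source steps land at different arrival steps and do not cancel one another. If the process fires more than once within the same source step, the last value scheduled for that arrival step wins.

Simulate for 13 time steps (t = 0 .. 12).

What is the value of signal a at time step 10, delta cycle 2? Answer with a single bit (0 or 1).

t0.Δ0 c=1 b=0 e=0 f=0 a=0 clk=0 d=0
t0.Δ1 c=1 b=0 e=0 f=0 a=0 clk=1 d=0
t0.Δ2 c=1 b=1 e=0 f=0 a=0 clk=1 d=0
t0.Δ3 c=1 b=1 e=0 f=1 a=0 clk=1 d=0
t1.Δ0 c=1 b=1 e=0 f=1 a=0 clk=1 d=0
t1.Δ1 c=1 b=1 e=0 f=1 a=0 clk=0 d=0
t2.Δ0 c=1 b=1 e=0 f=1 a=0 clk=0 d=0
t2.Δ1 c=0 b=1 e=0 f=1 a=0 clk=1 d=0
t2.Δ2 c=0 b=0 e=0 f=0 a=1 clk=1 d=0
t3.Δ0 c=0 b=0 e=0 f=0 a=1 clk=1 d=0
t3.Δ1 c=0 b=0 e=0 f=0 a=1 clk=0 d=0
t4.Δ0 c=0 b=0 e=0 f=0 a=1 clk=0 d=0
t4.Δ1 c=0 b=0 e=0 f=0 a=1 clk=1 d=0
t4.Δ2 c=0 b=1 e=0 f=0 a=1 clk=1 d=0
t5.Δ0 c=0 b=1 e=0 f=0 a=1 clk=1 d=0
t5.Δ1 c=0 b=1 e=0 f=0 a=1 clk=0 d=0
t6.Δ0 c=0 b=1 e=0 f=0 a=1 clk=0 d=0
t6.Δ1 c=0 b=1 e=0 f=0 a=1 clk=1 d=0
t6.Δ2 c=0 b=1 e=0 f=0 a=0 clk=1 d=0
t7.Δ0 c=0 b=1 e=0 f=0 a=0 clk=1 d=0
t7.Δ1 c=0 b=1 e=0 f=0 a=0 clk=0 d=0
t8.Δ0 c=0 b=1 e=0 f=0 a=0 clk=0 d=0
t8.Δ1 c=0 b=1 e=0 f=0 a=0 clk=1 d=0
t8.Δ2 c=0 b=1 e=0 f=0 a=1 clk=1 d=0
t9.Δ0 c=0 b=1 e=0 f=0 a=1 clk=1 d=0
t9.Δ1 c=0 b=1 e=0 f=0 a=1 clk=0 d=0
t10.Δ0 c=0 b=1 e=0 f=0 a=1 clk=0 d=0
t10.Δ1 c=0 b=1 e=0 f=0 a=1 clk=1 d=0
t10.Δ2 c=0 b=1 e=0 f=0 a=0 clk=1 d=0
t11.Δ0 c=0 b=1 e=0 f=0 a=0 clk=1 d=0
t11.Δ1 c=0 b=1 e=0 f=0 a=0 clk=0 d=0
t12.Δ0 c=0 b=1 e=0 f=0 a=0 clk=0 d=0
t12.Δ1 c=0 b=1 e=0 f=0 a=0 clk=1 d=0
t12.Δ2 c=0 b=1 e=0 f=0 a=1 clk=1 d=0

0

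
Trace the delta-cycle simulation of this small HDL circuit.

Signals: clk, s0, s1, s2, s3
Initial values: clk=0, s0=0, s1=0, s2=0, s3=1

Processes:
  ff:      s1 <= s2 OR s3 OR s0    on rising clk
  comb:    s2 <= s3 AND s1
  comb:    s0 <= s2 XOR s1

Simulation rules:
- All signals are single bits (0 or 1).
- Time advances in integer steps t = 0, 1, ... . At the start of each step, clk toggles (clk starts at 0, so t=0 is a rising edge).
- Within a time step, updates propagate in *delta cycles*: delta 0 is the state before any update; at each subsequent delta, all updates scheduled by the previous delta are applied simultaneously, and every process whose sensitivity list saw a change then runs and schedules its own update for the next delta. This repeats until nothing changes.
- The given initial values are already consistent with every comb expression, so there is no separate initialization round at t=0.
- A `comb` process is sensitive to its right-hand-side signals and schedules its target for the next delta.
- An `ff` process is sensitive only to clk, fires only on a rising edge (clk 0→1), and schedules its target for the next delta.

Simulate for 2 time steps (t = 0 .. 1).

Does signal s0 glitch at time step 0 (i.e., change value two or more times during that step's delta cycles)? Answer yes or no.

[bits: s2,s3,s1,clk,s0]
t=0: Δ0=01000 Δ1=01010 Δ2=01110 Δ3=11111 Δ4=11110 | 4Δ
t=1: Δ0=11110 Δ1=11100 | 1Δ

yes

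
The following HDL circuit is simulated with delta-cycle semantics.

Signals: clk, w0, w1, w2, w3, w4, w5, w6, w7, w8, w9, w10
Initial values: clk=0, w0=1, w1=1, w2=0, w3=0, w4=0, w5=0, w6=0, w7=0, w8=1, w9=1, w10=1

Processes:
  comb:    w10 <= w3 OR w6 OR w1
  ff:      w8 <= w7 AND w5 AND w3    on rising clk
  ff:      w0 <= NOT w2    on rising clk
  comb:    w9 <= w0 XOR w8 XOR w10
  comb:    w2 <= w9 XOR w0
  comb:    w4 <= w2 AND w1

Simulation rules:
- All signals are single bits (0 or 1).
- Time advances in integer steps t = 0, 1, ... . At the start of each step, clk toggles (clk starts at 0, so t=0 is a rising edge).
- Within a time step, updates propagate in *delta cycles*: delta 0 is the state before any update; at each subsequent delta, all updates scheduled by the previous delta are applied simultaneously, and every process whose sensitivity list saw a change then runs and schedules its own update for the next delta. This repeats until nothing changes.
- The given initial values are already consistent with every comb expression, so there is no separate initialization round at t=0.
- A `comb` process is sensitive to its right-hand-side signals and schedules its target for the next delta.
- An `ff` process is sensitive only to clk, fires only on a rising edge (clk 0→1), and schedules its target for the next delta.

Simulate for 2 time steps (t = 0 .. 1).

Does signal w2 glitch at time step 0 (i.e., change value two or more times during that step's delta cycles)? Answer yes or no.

t0.Δ0 w5=0 w4=0 w3=0 w1=1 w0=1 w10=1 w8=1 w6=0 clk=0 w2=0 w7=0 w9=1
t0.Δ1 w5=0 w4=0 w3=0 w1=1 w0=1 w10=1 w8=1 w6=0 clk=1 w2=0 w7=0 w9=1
t0.Δ2 w5=0 w4=0 w3=0 w1=1 w0=1 w10=1 w8=0 w6=0 clk=1 w2=0 w7=0 w9=1
t0.Δ3 w5=0 w4=0 w3=0 w1=1 w0=1 w10=1 w8=0 w6=0 clk=1 w2=0 w7=0 w9=0
t0.Δ4 w5=0 w4=0 w3=0 w1=1 w0=1 w10=1 w8=0 w6=0 clk=1 w2=1 w7=0 w9=0
t0.Δ5 w5=0 w4=1 w3=0 w1=1 w0=1 w10=1 w8=0 w6=0 clk=1 w2=1 w7=0 w9=0
t1.Δ0 w5=0 w4=1 w3=0 w1=1 w0=1 w10=1 w8=0 w6=0 clk=1 w2=1 w7=0 w9=0
t1.Δ1 w5=0 w4=1 w3=0 w1=1 w0=1 w10=1 w8=0 w6=0 clk=0 w2=1 w7=0 w9=0

no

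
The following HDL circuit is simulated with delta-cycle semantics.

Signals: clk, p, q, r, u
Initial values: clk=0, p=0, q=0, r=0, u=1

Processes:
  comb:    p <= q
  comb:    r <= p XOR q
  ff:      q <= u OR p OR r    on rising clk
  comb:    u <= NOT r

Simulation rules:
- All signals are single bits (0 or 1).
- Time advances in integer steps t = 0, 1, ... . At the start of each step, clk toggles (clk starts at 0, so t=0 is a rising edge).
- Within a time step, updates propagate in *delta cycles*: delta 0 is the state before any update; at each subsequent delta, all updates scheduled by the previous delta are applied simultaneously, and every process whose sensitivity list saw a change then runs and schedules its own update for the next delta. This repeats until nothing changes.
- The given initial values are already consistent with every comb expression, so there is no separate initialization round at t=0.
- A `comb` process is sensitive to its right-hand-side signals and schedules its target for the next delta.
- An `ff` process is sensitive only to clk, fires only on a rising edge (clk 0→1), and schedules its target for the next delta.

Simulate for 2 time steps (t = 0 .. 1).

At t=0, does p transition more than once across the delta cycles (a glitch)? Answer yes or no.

t0.Δ0 p=0 q=0 r=0 clk=0 u=1
t0.Δ1 p=0 q=0 r=0 clk=1 u=1
t0.Δ2 p=0 q=1 r=0 clk=1 u=1
t0.Δ3 p=1 q=1 r=1 clk=1 u=1
t0.Δ4 p=1 q=1 r=0 clk=1 u=0
t0.Δ5 p=1 q=1 r=0 clk=1 u=1
t1.Δ0 p=1 q=1 r=0 clk=1 u=1
t1.Δ1 p=1 q=1 r=0 clk=0 u=1

no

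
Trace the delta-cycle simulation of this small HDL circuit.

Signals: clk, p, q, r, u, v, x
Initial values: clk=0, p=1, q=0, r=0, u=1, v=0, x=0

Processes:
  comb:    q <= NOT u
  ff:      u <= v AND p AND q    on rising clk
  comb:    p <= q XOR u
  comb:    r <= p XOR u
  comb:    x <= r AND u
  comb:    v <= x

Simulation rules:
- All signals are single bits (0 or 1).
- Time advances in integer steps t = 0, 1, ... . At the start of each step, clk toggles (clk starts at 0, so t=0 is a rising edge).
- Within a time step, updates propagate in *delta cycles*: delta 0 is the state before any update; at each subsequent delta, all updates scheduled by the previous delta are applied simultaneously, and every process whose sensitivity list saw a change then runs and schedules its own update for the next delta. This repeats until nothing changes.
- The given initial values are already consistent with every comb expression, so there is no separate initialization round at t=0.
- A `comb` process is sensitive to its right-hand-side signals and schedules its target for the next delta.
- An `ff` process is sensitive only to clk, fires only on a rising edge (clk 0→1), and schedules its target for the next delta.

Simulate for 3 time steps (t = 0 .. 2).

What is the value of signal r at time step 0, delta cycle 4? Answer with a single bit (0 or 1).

[bits: clk,q,p,u,x,r,v]
t=0: Δ0=0011000 Δ1=1011000 Δ2=1010000 Δ3=1100010 Δ4=1110000 Δ5=1110010 | 5Δ
t=1: Δ0=1110010 Δ1=0110010 | 1Δ
t=2: Δ0=0110010 Δ1=1110010 | 1Δ

0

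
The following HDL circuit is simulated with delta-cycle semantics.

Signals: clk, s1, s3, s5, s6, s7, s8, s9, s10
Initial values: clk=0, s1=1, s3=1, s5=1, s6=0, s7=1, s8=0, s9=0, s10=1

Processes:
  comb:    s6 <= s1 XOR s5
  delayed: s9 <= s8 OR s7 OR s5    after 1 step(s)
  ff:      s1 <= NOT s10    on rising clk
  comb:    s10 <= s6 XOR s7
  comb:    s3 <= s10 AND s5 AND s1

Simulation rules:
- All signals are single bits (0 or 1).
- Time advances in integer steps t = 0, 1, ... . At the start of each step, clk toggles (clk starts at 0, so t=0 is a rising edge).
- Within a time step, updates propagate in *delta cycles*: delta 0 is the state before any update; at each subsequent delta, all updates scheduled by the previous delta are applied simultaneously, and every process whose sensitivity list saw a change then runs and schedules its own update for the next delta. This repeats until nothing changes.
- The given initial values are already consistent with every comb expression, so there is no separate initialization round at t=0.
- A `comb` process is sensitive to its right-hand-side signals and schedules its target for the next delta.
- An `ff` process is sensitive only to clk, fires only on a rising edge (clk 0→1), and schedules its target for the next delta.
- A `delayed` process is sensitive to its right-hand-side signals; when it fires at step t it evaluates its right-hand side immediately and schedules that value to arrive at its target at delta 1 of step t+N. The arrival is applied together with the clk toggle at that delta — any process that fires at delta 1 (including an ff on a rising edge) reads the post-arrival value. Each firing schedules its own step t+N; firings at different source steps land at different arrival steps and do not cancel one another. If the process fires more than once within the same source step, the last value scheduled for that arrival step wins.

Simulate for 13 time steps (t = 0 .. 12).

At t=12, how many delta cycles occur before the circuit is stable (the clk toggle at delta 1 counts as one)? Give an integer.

4

t=0 Δ0: s6=0 s7=1 clk=0 s1=1 s8=0 s3=1 s9=0 s10=1 s5=1
  Δ1: clk:0→1
  Δ2: s1:1→0
  Δ3: s6:0→1, s3:1→0
  Δ4: s10:1→0
  (4Δ to stable)
t=1 Δ0: s6=1 s7=1 clk=1 s1=0 s8=0 s3=0 s9=0 s10=0 s5=1
  Δ1: clk:1→0
  (1Δ to stable)
t=2 Δ0: s6=1 s7=1 clk=0 s1=0 s8=0 s3=0 s9=0 s10=0 s5=1
  Δ1: clk:0→1
  Δ2: s1:0→1
  Δ3: s6:1→0
  Δ4: s10:0→1
  Δ5: s3:0→1
  (5Δ to stable)
t=3 Δ0: s6=0 s7=1 clk=1 s1=1 s8=0 s3=1 s9=0 s10=1 s5=1
  Δ1: clk:1→0
  (1Δ to stable)
t=4 Δ0: s6=0 s7=1 clk=0 s1=1 s8=0 s3=1 s9=0 s10=1 s5=1
  Δ1: clk:0→1
  Δ2: s1:1→0
  Δ3: s6:0→1, s3:1→0
  Δ4: s10:1→0
  (4Δ to stable)
t=5 Δ0: s6=1 s7=1 clk=1 s1=0 s8=0 s3=0 s9=0 s10=0 s5=1
  Δ1: clk:1→0
  (1Δ to stable)
t=6 Δ0: s6=1 s7=1 clk=0 s1=0 s8=0 s3=0 s9=0 s10=0 s5=1
  Δ1: clk:0→1
  Δ2: s1:0→1
  Δ3: s6:1→0
  Δ4: s10:0→1
  Δ5: s3:0→1
  (5Δ to stable)
t=7 Δ0: s6=0 s7=1 clk=1 s1=1 s8=0 s3=1 s9=0 s10=1 s5=1
  Δ1: clk:1→0
  (1Δ to stable)
t=8 Δ0: s6=0 s7=1 clk=0 s1=1 s8=0 s3=1 s9=0 s10=1 s5=1
  Δ1: clk:0→1
  Δ2: s1:1→0
  Δ3: s6:0→1, s3:1→0
  Δ4: s10:1→0
  (4Δ to stable)
t=9 Δ0: s6=1 s7=1 clk=1 s1=0 s8=0 s3=0 s9=0 s10=0 s5=1
  Δ1: clk:1→0
  (1Δ to stable)
t=10 Δ0: s6=1 s7=1 clk=0 s1=0 s8=0 s3=0 s9=0 s10=0 s5=1
  Δ1: clk:0→1
  Δ2: s1:0→1
  Δ3: s6:1→0
  Δ4: s10:0→1
  Δ5: s3:0→1
  (5Δ to stable)
t=11 Δ0: s6=0 s7=1 clk=1 s1=1 s8=0 s3=1 s9=0 s10=1 s5=1
  Δ1: clk:1→0
  (1Δ to stable)
t=12 Δ0: s6=0 s7=1 clk=0 s1=1 s8=0 s3=1 s9=0 s10=1 s5=1
  Δ1: clk:0→1
  Δ2: s1:1→0
  Δ3: s6:0→1, s3:1→0
  Δ4: s10:1→0
  (4Δ to stable)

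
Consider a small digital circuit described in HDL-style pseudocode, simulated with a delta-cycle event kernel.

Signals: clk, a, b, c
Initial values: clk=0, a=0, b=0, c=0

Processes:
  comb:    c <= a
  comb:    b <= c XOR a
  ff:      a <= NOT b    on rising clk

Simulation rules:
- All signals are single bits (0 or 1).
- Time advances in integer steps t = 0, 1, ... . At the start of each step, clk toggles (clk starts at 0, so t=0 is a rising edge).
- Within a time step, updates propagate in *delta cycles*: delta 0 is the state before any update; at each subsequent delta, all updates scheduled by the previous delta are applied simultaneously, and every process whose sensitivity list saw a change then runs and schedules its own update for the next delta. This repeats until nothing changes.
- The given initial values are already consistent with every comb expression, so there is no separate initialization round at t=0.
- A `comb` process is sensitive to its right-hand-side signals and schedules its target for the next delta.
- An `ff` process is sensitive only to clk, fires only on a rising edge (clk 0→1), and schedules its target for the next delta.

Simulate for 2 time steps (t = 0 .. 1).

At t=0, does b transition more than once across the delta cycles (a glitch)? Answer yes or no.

t=0 Δ0: clk=0 b=0 a=0 c=0
  Δ1: clk:0→1
  Δ2: a:0→1
  Δ3: b:0→1, c:0→1
  Δ4: b:1→0
  (4Δ to stable)
t=1 Δ0: clk=1 b=0 a=1 c=1
  Δ1: clk:1→0
  (1Δ to stable)

yes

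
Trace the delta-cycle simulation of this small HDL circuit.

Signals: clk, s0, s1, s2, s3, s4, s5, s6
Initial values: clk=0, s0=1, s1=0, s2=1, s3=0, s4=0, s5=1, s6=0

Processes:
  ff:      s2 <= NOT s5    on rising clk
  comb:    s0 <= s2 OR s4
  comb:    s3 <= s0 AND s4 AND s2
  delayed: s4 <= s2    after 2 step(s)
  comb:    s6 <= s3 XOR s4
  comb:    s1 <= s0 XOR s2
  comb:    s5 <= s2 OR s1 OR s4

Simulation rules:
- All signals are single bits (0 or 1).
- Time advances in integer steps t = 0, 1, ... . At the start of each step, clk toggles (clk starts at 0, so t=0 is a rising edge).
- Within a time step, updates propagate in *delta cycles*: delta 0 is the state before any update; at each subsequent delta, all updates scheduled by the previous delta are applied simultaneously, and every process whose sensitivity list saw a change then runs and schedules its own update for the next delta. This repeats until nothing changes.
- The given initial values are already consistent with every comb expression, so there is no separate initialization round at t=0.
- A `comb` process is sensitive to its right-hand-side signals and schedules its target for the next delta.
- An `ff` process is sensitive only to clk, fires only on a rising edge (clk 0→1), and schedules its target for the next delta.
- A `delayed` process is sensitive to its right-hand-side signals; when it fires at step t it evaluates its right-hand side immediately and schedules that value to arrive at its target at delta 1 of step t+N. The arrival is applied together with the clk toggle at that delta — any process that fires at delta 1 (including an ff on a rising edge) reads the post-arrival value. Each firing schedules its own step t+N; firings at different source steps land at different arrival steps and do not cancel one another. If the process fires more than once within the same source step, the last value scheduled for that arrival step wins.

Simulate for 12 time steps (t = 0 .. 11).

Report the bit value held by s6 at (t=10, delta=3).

[bits: s3,s4,s1,s6,s5,clk,s2,s0]
t=0: Δ0=00001011 Δ1=00001111 Δ2=00001101 Δ3=00100100 Δ4=00001100 Δ5=00000100 | 5Δ
t=1: Δ0=00000100 Δ1=00000000 | 1Δ
t=2: Δ0=00000000 Δ1=00000100 Δ2=00000110 Δ3=00101111 Δ4=00001111 | 4Δ
t=3: Δ0=00001111 Δ1=00001011 | 1Δ
t=4: Δ0=00001011 Δ1=01001111 Δ2=11011101 Δ3=01101101 Δ4=01111101 | 4Δ
t=5: Δ0=01111101 Δ1=01111001 | 1Δ
t=6: Δ0=01111001 Δ1=00111101 Δ2=00101100 Δ3=00001100 Δ4=00000100 | 4Δ
t=7: Δ0=00000100 Δ1=00000000 | 1Δ
t=8: Δ0=00000000 Δ1=00000100 Δ2=00000110 Δ3=00101111 Δ4=00001111 | 4Δ
t=9: Δ0=00001111 Δ1=00001011 | 1Δ
t=10: Δ0=00001011 Δ1=01001111 Δ2=11011101 Δ3=01101101 Δ4=01111101 | 4Δ
t=11: Δ0=01111101 Δ1=01111001 | 1Δ

0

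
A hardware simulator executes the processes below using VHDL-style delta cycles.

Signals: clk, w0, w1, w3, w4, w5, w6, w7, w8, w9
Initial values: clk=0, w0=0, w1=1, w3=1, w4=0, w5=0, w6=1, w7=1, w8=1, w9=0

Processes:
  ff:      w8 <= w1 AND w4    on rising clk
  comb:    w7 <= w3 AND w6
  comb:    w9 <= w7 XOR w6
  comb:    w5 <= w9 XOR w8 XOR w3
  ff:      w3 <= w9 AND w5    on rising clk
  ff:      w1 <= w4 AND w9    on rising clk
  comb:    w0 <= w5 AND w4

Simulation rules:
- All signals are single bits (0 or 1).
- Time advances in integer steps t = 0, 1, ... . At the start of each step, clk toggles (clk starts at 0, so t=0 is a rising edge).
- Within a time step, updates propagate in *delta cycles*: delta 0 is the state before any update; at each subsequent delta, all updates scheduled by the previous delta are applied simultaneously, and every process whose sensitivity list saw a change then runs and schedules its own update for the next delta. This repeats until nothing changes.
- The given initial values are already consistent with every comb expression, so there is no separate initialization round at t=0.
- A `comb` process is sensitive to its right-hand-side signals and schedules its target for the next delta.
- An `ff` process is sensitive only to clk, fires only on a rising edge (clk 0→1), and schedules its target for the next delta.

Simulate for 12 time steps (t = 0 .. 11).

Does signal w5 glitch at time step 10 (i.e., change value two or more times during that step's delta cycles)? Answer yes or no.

yes

t0.Δ0 clk=0 w3=1 w0=0 w7=1 w9=0 w8=1 w5=0 w4=0 w1=1 w6=1
t0.Δ1 clk=1 w3=1 w0=0 w7=1 w9=0 w8=1 w5=0 w4=0 w1=1 w6=1
t0.Δ2 clk=1 w3=0 w0=0 w7=1 w9=0 w8=0 w5=0 w4=0 w1=0 w6=1
t0.Δ3 clk=1 w3=0 w0=0 w7=0 w9=0 w8=0 w5=0 w4=0 w1=0 w6=1
t0.Δ4 clk=1 w3=0 w0=0 w7=0 w9=1 w8=0 w5=0 w4=0 w1=0 w6=1
t0.Δ5 clk=1 w3=0 w0=0 w7=0 w9=1 w8=0 w5=1 w4=0 w1=0 w6=1
t1.Δ0 clk=1 w3=0 w0=0 w7=0 w9=1 w8=0 w5=1 w4=0 w1=0 w6=1
t1.Δ1 clk=0 w3=0 w0=0 w7=0 w9=1 w8=0 w5=1 w4=0 w1=0 w6=1
t2.Δ0 clk=0 w3=0 w0=0 w7=0 w9=1 w8=0 w5=1 w4=0 w1=0 w6=1
t2.Δ1 clk=1 w3=0 w0=0 w7=0 w9=1 w8=0 w5=1 w4=0 w1=0 w6=1
t2.Δ2 clk=1 w3=1 w0=0 w7=0 w9=1 w8=0 w5=1 w4=0 w1=0 w6=1
t2.Δ3 clk=1 w3=1 w0=0 w7=1 w9=1 w8=0 w5=0 w4=0 w1=0 w6=1
t2.Δ4 clk=1 w3=1 w0=0 w7=1 w9=0 w8=0 w5=0 w4=0 w1=0 w6=1
t2.Δ5 clk=1 w3=1 w0=0 w7=1 w9=0 w8=0 w5=1 w4=0 w1=0 w6=1
t3.Δ0 clk=1 w3=1 w0=0 w7=1 w9=0 w8=0 w5=1 w4=0 w1=0 w6=1
t3.Δ1 clk=0 w3=1 w0=0 w7=1 w9=0 w8=0 w5=1 w4=0 w1=0 w6=1
t4.Δ0 clk=0 w3=1 w0=0 w7=1 w9=0 w8=0 w5=1 w4=0 w1=0 w6=1
t4.Δ1 clk=1 w3=1 w0=0 w7=1 w9=0 w8=0 w5=1 w4=0 w1=0 w6=1
t4.Δ2 clk=1 w3=0 w0=0 w7=1 w9=0 w8=0 w5=1 w4=0 w1=0 w6=1
t4.Δ3 clk=1 w3=0 w0=0 w7=0 w9=0 w8=0 w5=0 w4=0 w1=0 w6=1
t4.Δ4 clk=1 w3=0 w0=0 w7=0 w9=1 w8=0 w5=0 w4=0 w1=0 w6=1
t4.Δ5 clk=1 w3=0 w0=0 w7=0 w9=1 w8=0 w5=1 w4=0 w1=0 w6=1
t5.Δ0 clk=1 w3=0 w0=0 w7=0 w9=1 w8=0 w5=1 w4=0 w1=0 w6=1
t5.Δ1 clk=0 w3=0 w0=0 w7=0 w9=1 w8=0 w5=1 w4=0 w1=0 w6=1
t6.Δ0 clk=0 w3=0 w0=0 w7=0 w9=1 w8=0 w5=1 w4=0 w1=0 w6=1
t6.Δ1 clk=1 w3=0 w0=0 w7=0 w9=1 w8=0 w5=1 w4=0 w1=0 w6=1
t6.Δ2 clk=1 w3=1 w0=0 w7=0 w9=1 w8=0 w5=1 w4=0 w1=0 w6=1
t6.Δ3 clk=1 w3=1 w0=0 w7=1 w9=1 w8=0 w5=0 w4=0 w1=0 w6=1
t6.Δ4 clk=1 w3=1 w0=0 w7=1 w9=0 w8=0 w5=0 w4=0 w1=0 w6=1
t6.Δ5 clk=1 w3=1 w0=0 w7=1 w9=0 w8=0 w5=1 w4=0 w1=0 w6=1
t7.Δ0 clk=1 w3=1 w0=0 w7=1 w9=0 w8=0 w5=1 w4=0 w1=0 w6=1
t7.Δ1 clk=0 w3=1 w0=0 w7=1 w9=0 w8=0 w5=1 w4=0 w1=0 w6=1
t8.Δ0 clk=0 w3=1 w0=0 w7=1 w9=0 w8=0 w5=1 w4=0 w1=0 w6=1
t8.Δ1 clk=1 w3=1 w0=0 w7=1 w9=0 w8=0 w5=1 w4=0 w1=0 w6=1
t8.Δ2 clk=1 w3=0 w0=0 w7=1 w9=0 w8=0 w5=1 w4=0 w1=0 w6=1
t8.Δ3 clk=1 w3=0 w0=0 w7=0 w9=0 w8=0 w5=0 w4=0 w1=0 w6=1
t8.Δ4 clk=1 w3=0 w0=0 w7=0 w9=1 w8=0 w5=0 w4=0 w1=0 w6=1
t8.Δ5 clk=1 w3=0 w0=0 w7=0 w9=1 w8=0 w5=1 w4=0 w1=0 w6=1
t9.Δ0 clk=1 w3=0 w0=0 w7=0 w9=1 w8=0 w5=1 w4=0 w1=0 w6=1
t9.Δ1 clk=0 w3=0 w0=0 w7=0 w9=1 w8=0 w5=1 w4=0 w1=0 w6=1
t10.Δ0 clk=0 w3=0 w0=0 w7=0 w9=1 w8=0 w5=1 w4=0 w1=0 w6=1
t10.Δ1 clk=1 w3=0 w0=0 w7=0 w9=1 w8=0 w5=1 w4=0 w1=0 w6=1
t10.Δ2 clk=1 w3=1 w0=0 w7=0 w9=1 w8=0 w5=1 w4=0 w1=0 w6=1
t10.Δ3 clk=1 w3=1 w0=0 w7=1 w9=1 w8=0 w5=0 w4=0 w1=0 w6=1
t10.Δ4 clk=1 w3=1 w0=0 w7=1 w9=0 w8=0 w5=0 w4=0 w1=0 w6=1
t10.Δ5 clk=1 w3=1 w0=0 w7=1 w9=0 w8=0 w5=1 w4=0 w1=0 w6=1
t11.Δ0 clk=1 w3=1 w0=0 w7=1 w9=0 w8=0 w5=1 w4=0 w1=0 w6=1
t11.Δ1 clk=0 w3=1 w0=0 w7=1 w9=0 w8=0 w5=1 w4=0 w1=0 w6=1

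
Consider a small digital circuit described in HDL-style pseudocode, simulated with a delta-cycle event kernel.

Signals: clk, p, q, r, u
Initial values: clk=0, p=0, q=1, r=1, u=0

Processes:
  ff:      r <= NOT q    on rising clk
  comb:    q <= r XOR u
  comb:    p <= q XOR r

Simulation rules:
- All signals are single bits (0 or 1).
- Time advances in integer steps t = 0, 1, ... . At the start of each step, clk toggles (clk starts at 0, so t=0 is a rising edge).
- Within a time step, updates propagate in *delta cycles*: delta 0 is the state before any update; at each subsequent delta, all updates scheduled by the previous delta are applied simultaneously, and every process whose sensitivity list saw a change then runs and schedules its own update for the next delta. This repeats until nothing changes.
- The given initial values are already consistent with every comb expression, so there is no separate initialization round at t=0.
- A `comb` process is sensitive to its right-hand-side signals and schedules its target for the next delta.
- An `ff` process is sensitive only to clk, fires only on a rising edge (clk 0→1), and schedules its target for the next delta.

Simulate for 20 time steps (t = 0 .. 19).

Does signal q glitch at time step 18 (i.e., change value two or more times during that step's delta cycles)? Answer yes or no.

no

[bits: clk,p,q,u,r]
t=0: Δ0=00101 Δ1=10101 Δ2=10100 Δ3=11000 Δ4=10000 | 4Δ
t=1: Δ0=10000 Δ1=00000 | 1Δ
t=2: Δ0=00000 Δ1=10000 Δ2=10001 Δ3=11101 Δ4=10101 | 4Δ
t=3: Δ0=10101 Δ1=00101 | 1Δ
t=4: Δ0=00101 Δ1=10101 Δ2=10100 Δ3=11000 Δ4=10000 | 4Δ
t=5: Δ0=10000 Δ1=00000 | 1Δ
t=6: Δ0=00000 Δ1=10000 Δ2=10001 Δ3=11101 Δ4=10101 | 4Δ
t=7: Δ0=10101 Δ1=00101 | 1Δ
t=8: Δ0=00101 Δ1=10101 Δ2=10100 Δ3=11000 Δ4=10000 | 4Δ
t=9: Δ0=10000 Δ1=00000 | 1Δ
t=10: Δ0=00000 Δ1=10000 Δ2=10001 Δ3=11101 Δ4=10101 | 4Δ
t=11: Δ0=10101 Δ1=00101 | 1Δ
t=12: Δ0=00101 Δ1=10101 Δ2=10100 Δ3=11000 Δ4=10000 | 4Δ
t=13: Δ0=10000 Δ1=00000 | 1Δ
t=14: Δ0=00000 Δ1=10000 Δ2=10001 Δ3=11101 Δ4=10101 | 4Δ
t=15: Δ0=10101 Δ1=00101 | 1Δ
t=16: Δ0=00101 Δ1=10101 Δ2=10100 Δ3=11000 Δ4=10000 | 4Δ
t=17: Δ0=10000 Δ1=00000 | 1Δ
t=18: Δ0=00000 Δ1=10000 Δ2=10001 Δ3=11101 Δ4=10101 | 4Δ
t=19: Δ0=10101 Δ1=00101 | 1Δ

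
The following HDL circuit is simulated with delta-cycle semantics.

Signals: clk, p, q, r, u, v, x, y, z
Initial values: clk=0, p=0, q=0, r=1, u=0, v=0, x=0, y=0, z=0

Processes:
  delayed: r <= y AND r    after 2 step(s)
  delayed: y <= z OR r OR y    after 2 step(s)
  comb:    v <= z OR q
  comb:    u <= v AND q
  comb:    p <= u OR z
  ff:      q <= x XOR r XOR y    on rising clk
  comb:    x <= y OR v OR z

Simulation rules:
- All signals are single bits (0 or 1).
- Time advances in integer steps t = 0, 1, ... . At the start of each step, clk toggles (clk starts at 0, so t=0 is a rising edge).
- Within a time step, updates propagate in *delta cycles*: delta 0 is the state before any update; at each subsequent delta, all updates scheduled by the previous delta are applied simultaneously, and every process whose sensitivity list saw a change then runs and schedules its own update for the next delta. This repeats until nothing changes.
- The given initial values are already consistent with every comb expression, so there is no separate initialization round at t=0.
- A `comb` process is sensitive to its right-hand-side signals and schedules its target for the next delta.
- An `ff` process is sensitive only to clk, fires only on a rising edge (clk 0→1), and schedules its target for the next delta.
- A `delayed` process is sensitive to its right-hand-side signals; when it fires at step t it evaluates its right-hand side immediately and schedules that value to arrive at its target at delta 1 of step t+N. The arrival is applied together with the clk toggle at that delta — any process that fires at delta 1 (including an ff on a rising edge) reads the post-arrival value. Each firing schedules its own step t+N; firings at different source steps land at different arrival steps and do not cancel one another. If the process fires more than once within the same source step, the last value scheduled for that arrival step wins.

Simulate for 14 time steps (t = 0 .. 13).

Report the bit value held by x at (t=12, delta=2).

t0.Δ0 x=0 r=1 y=0 p=0 v=0 q=0 clk=0 u=0 z=0
t0.Δ1 x=0 r=1 y=0 p=0 v=0 q=0 clk=1 u=0 z=0
t0.Δ2 x=0 r=1 y=0 p=0 v=0 q=1 clk=1 u=0 z=0
t0.Δ3 x=0 r=1 y=0 p=0 v=1 q=1 clk=1 u=0 z=0
t0.Δ4 x=1 r=1 y=0 p=0 v=1 q=1 clk=1 u=1 z=0
t0.Δ5 x=1 r=1 y=0 p=1 v=1 q=1 clk=1 u=1 z=0
t1.Δ0 x=1 r=1 y=0 p=1 v=1 q=1 clk=1 u=1 z=0
t1.Δ1 x=1 r=1 y=0 p=1 v=1 q=1 clk=0 u=1 z=0
t2.Δ0 x=1 r=1 y=0 p=1 v=1 q=1 clk=0 u=1 z=0
t2.Δ1 x=1 r=1 y=0 p=1 v=1 q=1 clk=1 u=1 z=0
t2.Δ2 x=1 r=1 y=0 p=1 v=1 q=0 clk=1 u=1 z=0
t2.Δ3 x=1 r=1 y=0 p=1 v=0 q=0 clk=1 u=0 z=0
t2.Δ4 x=0 r=1 y=0 p=0 v=0 q=0 clk=1 u=0 z=0
t3.Δ0 x=0 r=1 y=0 p=0 v=0 q=0 clk=1 u=0 z=0
t3.Δ1 x=0 r=1 y=0 p=0 v=0 q=0 clk=0 u=0 z=0
t4.Δ0 x=0 r=1 y=0 p=0 v=0 q=0 clk=0 u=0 z=0
t4.Δ1 x=0 r=1 y=0 p=0 v=0 q=0 clk=1 u=0 z=0
t4.Δ2 x=0 r=1 y=0 p=0 v=0 q=1 clk=1 u=0 z=0
t4.Δ3 x=0 r=1 y=0 p=0 v=1 q=1 clk=1 u=0 z=0
t4.Δ4 x=1 r=1 y=0 p=0 v=1 q=1 clk=1 u=1 z=0
t4.Δ5 x=1 r=1 y=0 p=1 v=1 q=1 clk=1 u=1 z=0
t5.Δ0 x=1 r=1 y=0 p=1 v=1 q=1 clk=1 u=1 z=0
t5.Δ1 x=1 r=1 y=0 p=1 v=1 q=1 clk=0 u=1 z=0
t6.Δ0 x=1 r=1 y=0 p=1 v=1 q=1 clk=0 u=1 z=0
t6.Δ1 x=1 r=1 y=0 p=1 v=1 q=1 clk=1 u=1 z=0
t6.Δ2 x=1 r=1 y=0 p=1 v=1 q=0 clk=1 u=1 z=0
t6.Δ3 x=1 r=1 y=0 p=1 v=0 q=0 clk=1 u=0 z=0
t6.Δ4 x=0 r=1 y=0 p=0 v=0 q=0 clk=1 u=0 z=0
t7.Δ0 x=0 r=1 y=0 p=0 v=0 q=0 clk=1 u=0 z=0
t7.Δ1 x=0 r=1 y=0 p=0 v=0 q=0 clk=0 u=0 z=0
t8.Δ0 x=0 r=1 y=0 p=0 v=0 q=0 clk=0 u=0 z=0
t8.Δ1 x=0 r=1 y=0 p=0 v=0 q=0 clk=1 u=0 z=0
t8.Δ2 x=0 r=1 y=0 p=0 v=0 q=1 clk=1 u=0 z=0
t8.Δ3 x=0 r=1 y=0 p=0 v=1 q=1 clk=1 u=0 z=0
t8.Δ4 x=1 r=1 y=0 p=0 v=1 q=1 clk=1 u=1 z=0
t8.Δ5 x=1 r=1 y=0 p=1 v=1 q=1 clk=1 u=1 z=0
t9.Δ0 x=1 r=1 y=0 p=1 v=1 q=1 clk=1 u=1 z=0
t9.Δ1 x=1 r=1 y=0 p=1 v=1 q=1 clk=0 u=1 z=0
t10.Δ0 x=1 r=1 y=0 p=1 v=1 q=1 clk=0 u=1 z=0
t10.Δ1 x=1 r=1 y=0 p=1 v=1 q=1 clk=1 u=1 z=0
t10.Δ2 x=1 r=1 y=0 p=1 v=1 q=0 clk=1 u=1 z=0
t10.Δ3 x=1 r=1 y=0 p=1 v=0 q=0 clk=1 u=0 z=0
t10.Δ4 x=0 r=1 y=0 p=0 v=0 q=0 clk=1 u=0 z=0
t11.Δ0 x=0 r=1 y=0 p=0 v=0 q=0 clk=1 u=0 z=0
t11.Δ1 x=0 r=1 y=0 p=0 v=0 q=0 clk=0 u=0 z=0
t12.Δ0 x=0 r=1 y=0 p=0 v=0 q=0 clk=0 u=0 z=0
t12.Δ1 x=0 r=1 y=0 p=0 v=0 q=0 clk=1 u=0 z=0
t12.Δ2 x=0 r=1 y=0 p=0 v=0 q=1 clk=1 u=0 z=0
t12.Δ3 x=0 r=1 y=0 p=0 v=1 q=1 clk=1 u=0 z=0
t12.Δ4 x=1 r=1 y=0 p=0 v=1 q=1 clk=1 u=1 z=0
t12.Δ5 x=1 r=1 y=0 p=1 v=1 q=1 clk=1 u=1 z=0
t13.Δ0 x=1 r=1 y=0 p=1 v=1 q=1 clk=1 u=1 z=0
t13.Δ1 x=1 r=1 y=0 p=1 v=1 q=1 clk=0 u=1 z=0

0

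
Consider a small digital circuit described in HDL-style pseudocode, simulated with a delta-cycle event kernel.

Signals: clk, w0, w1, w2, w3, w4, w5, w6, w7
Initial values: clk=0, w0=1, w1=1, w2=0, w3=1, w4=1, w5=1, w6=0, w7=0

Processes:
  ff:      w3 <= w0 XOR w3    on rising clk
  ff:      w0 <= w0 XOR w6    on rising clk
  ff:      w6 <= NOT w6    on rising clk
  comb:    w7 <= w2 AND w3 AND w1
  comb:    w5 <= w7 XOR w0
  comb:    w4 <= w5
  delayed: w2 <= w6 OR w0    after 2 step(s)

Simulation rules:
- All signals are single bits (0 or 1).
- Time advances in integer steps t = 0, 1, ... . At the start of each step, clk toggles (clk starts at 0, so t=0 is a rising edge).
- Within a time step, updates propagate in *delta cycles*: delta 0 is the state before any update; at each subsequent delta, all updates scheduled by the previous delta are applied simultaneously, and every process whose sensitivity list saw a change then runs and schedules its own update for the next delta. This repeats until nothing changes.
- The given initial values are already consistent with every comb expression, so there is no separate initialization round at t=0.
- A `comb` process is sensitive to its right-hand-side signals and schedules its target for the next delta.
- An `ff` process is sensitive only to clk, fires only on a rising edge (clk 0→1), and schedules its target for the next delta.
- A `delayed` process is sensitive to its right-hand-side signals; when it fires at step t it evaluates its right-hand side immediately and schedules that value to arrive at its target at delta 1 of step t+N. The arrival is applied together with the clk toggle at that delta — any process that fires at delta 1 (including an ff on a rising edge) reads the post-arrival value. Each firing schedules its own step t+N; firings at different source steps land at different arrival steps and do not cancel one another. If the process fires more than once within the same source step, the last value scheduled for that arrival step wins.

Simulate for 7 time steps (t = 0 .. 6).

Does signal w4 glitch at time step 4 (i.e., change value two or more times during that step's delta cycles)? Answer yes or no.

no

[bits: clk,w1,w5,w4,w7,w2,w0,w6,w3]
t=0: Δ0=011100101 Δ1=111100101 Δ2=111100110 | 2Δ
t=1: Δ0=111100110 Δ1=011100110 | 1Δ
t=2: Δ0=011100110 Δ1=111101110 Δ2=111101001 Δ3=110111001 Δ4=111011001 Δ5=111111001 | 5Δ
t=3: Δ0=111111001 Δ1=011111001 | 1Δ
t=4: Δ0=011111001 Δ1=111110001 Δ2=111100011 Δ3=110100011 Δ4=110000011 | 4Δ
t=5: Δ0=110000011 Δ1=010000011 | 1Δ
t=6: Δ0=010000011 Δ1=110001011 Δ2=110011101 | 2Δ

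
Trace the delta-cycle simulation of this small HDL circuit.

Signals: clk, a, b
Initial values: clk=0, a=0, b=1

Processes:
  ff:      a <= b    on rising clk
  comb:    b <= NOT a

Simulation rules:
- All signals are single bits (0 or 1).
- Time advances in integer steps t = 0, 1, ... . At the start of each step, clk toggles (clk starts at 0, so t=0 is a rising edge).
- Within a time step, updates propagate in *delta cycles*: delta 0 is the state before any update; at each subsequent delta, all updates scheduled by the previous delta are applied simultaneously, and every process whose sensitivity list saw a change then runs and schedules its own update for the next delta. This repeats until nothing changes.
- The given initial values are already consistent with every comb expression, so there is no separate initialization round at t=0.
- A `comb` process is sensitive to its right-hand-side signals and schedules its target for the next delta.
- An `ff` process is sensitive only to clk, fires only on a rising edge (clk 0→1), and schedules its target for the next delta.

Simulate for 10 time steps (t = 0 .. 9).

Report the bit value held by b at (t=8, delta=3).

0

[bits: clk,b,a]
t=0: Δ0=010 Δ1=110 Δ2=111 Δ3=101 | 3Δ
t=1: Δ0=101 Δ1=001 | 1Δ
t=2: Δ0=001 Δ1=101 Δ2=100 Δ3=110 | 3Δ
t=3: Δ0=110 Δ1=010 | 1Δ
t=4: Δ0=010 Δ1=110 Δ2=111 Δ3=101 | 3Δ
t=5: Δ0=101 Δ1=001 | 1Δ
t=6: Δ0=001 Δ1=101 Δ2=100 Δ3=110 | 3Δ
t=7: Δ0=110 Δ1=010 | 1Δ
t=8: Δ0=010 Δ1=110 Δ2=111 Δ3=101 | 3Δ
t=9: Δ0=101 Δ1=001 | 1Δ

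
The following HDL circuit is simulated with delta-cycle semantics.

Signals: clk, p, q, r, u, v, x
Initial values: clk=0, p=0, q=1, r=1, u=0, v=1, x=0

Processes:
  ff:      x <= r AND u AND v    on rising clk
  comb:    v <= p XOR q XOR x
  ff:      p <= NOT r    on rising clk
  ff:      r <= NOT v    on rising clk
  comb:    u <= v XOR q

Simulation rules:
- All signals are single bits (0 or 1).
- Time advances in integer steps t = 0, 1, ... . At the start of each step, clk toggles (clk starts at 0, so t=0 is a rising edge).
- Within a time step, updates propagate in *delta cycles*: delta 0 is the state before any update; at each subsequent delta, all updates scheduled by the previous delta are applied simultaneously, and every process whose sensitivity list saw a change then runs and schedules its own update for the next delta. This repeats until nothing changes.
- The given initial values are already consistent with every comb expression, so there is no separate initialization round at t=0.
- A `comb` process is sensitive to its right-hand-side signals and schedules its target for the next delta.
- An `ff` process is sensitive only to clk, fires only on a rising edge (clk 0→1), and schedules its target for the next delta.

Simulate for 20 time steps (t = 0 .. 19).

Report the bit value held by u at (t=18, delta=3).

[bits: r,p,clk,x,v,q,u]
t=0: Δ0=1000110 Δ1=1010110 Δ2=0010110 | 2Δ
t=1: Δ0=0010110 Δ1=0000110 | 1Δ
t=2: Δ0=0000110 Δ1=0010110 Δ2=0110110 Δ3=0110010 Δ4=0110011 | 4Δ
t=3: Δ0=0110011 Δ1=0100011 | 1Δ
t=4: Δ0=0100011 Δ1=0110011 Δ2=1110011 | 2Δ
t=5: Δ0=1110011 Δ1=1100011 | 1Δ
t=6: Δ0=1100011 Δ1=1110011 Δ2=1010011 Δ3=1010111 Δ4=1010110 | 4Δ
t=7: Δ0=1010110 Δ1=1000110 | 1Δ
t=8: Δ0=1000110 Δ1=1010110 Δ2=0010110 | 2Δ
t=9: Δ0=0010110 Δ1=0000110 | 1Δ
t=10: Δ0=0000110 Δ1=0010110 Δ2=0110110 Δ3=0110010 Δ4=0110011 | 4Δ
t=11: Δ0=0110011 Δ1=0100011 | 1Δ
t=12: Δ0=0100011 Δ1=0110011 Δ2=1110011 | 2Δ
t=13: Δ0=1110011 Δ1=1100011 | 1Δ
t=14: Δ0=1100011 Δ1=1110011 Δ2=1010011 Δ3=1010111 Δ4=1010110 | 4Δ
t=15: Δ0=1010110 Δ1=1000110 | 1Δ
t=16: Δ0=1000110 Δ1=1010110 Δ2=0010110 | 2Δ
t=17: Δ0=0010110 Δ1=0000110 | 1Δ
t=18: Δ0=0000110 Δ1=0010110 Δ2=0110110 Δ3=0110010 Δ4=0110011 | 4Δ
t=19: Δ0=0110011 Δ1=0100011 | 1Δ

0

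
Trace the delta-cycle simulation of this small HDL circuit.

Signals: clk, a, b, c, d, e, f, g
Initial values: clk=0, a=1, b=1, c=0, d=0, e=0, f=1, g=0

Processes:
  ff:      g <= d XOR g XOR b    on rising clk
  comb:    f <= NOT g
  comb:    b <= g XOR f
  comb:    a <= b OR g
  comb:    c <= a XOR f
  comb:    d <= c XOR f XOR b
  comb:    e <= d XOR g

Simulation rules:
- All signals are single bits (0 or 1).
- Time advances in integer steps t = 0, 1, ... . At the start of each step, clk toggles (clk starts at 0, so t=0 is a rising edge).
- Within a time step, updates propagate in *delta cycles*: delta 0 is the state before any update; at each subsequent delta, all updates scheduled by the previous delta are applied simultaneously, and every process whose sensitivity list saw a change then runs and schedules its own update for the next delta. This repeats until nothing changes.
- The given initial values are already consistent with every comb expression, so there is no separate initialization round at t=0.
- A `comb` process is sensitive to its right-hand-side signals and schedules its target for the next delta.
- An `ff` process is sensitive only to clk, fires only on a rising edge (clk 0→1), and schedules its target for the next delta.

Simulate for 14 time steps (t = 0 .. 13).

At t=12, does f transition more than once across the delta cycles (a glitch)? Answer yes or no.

no

t0.Δ0 a=1 b=1 f=1 e=0 clk=0 g=0 d=0 c=0
t0.Δ1 a=1 b=1 f=1 e=0 clk=1 g=0 d=0 c=0
t0.Δ2 a=1 b=1 f=1 e=0 clk=1 g=1 d=0 c=0
t0.Δ3 a=1 b=0 f=0 e=1 clk=1 g=1 d=0 c=0
t0.Δ4 a=1 b=1 f=0 e=1 clk=1 g=1 d=0 c=1
t1.Δ0 a=1 b=1 f=0 e=1 clk=1 g=1 d=0 c=1
t1.Δ1 a=1 b=1 f=0 e=1 clk=0 g=1 d=0 c=1
t2.Δ0 a=1 b=1 f=0 e=1 clk=0 g=1 d=0 c=1
t2.Δ1 a=1 b=1 f=0 e=1 clk=1 g=1 d=0 c=1
t2.Δ2 a=1 b=1 f=0 e=1 clk=1 g=0 d=0 c=1
t2.Δ3 a=1 b=0 f=1 e=0 clk=1 g=0 d=0 c=1
t2.Δ4 a=0 b=1 f=1 e=0 clk=1 g=0 d=0 c=0
t2.Δ5 a=1 b=1 f=1 e=0 clk=1 g=0 d=0 c=1
t2.Δ6 a=1 b=1 f=1 e=0 clk=1 g=0 d=1 c=0
t2.Δ7 a=1 b=1 f=1 e=1 clk=1 g=0 d=0 c=0
t2.Δ8 a=1 b=1 f=1 e=0 clk=1 g=0 d=0 c=0
t3.Δ0 a=1 b=1 f=1 e=0 clk=1 g=0 d=0 c=0
t3.Δ1 a=1 b=1 f=1 e=0 clk=0 g=0 d=0 c=0
t4.Δ0 a=1 b=1 f=1 e=0 clk=0 g=0 d=0 c=0
t4.Δ1 a=1 b=1 f=1 e=0 clk=1 g=0 d=0 c=0
t4.Δ2 a=1 b=1 f=1 e=0 clk=1 g=1 d=0 c=0
t4.Δ3 a=1 b=0 f=0 e=1 clk=1 g=1 d=0 c=0
t4.Δ4 a=1 b=1 f=0 e=1 clk=1 g=1 d=0 c=1
t5.Δ0 a=1 b=1 f=0 e=1 clk=1 g=1 d=0 c=1
t5.Δ1 a=1 b=1 f=0 e=1 clk=0 g=1 d=0 c=1
t6.Δ0 a=1 b=1 f=0 e=1 clk=0 g=1 d=0 c=1
t6.Δ1 a=1 b=1 f=0 e=1 clk=1 g=1 d=0 c=1
t6.Δ2 a=1 b=1 f=0 e=1 clk=1 g=0 d=0 c=1
t6.Δ3 a=1 b=0 f=1 e=0 clk=1 g=0 d=0 c=1
t6.Δ4 a=0 b=1 f=1 e=0 clk=1 g=0 d=0 c=0
t6.Δ5 a=1 b=1 f=1 e=0 clk=1 g=0 d=0 c=1
t6.Δ6 a=1 b=1 f=1 e=0 clk=1 g=0 d=1 c=0
t6.Δ7 a=1 b=1 f=1 e=1 clk=1 g=0 d=0 c=0
t6.Δ8 a=1 b=1 f=1 e=0 clk=1 g=0 d=0 c=0
t7.Δ0 a=1 b=1 f=1 e=0 clk=1 g=0 d=0 c=0
t7.Δ1 a=1 b=1 f=1 e=0 clk=0 g=0 d=0 c=0
t8.Δ0 a=1 b=1 f=1 e=0 clk=0 g=0 d=0 c=0
t8.Δ1 a=1 b=1 f=1 e=0 clk=1 g=0 d=0 c=0
t8.Δ2 a=1 b=1 f=1 e=0 clk=1 g=1 d=0 c=0
t8.Δ3 a=1 b=0 f=0 e=1 clk=1 g=1 d=0 c=0
t8.Δ4 a=1 b=1 f=0 e=1 clk=1 g=1 d=0 c=1
t9.Δ0 a=1 b=1 f=0 e=1 clk=1 g=1 d=0 c=1
t9.Δ1 a=1 b=1 f=0 e=1 clk=0 g=1 d=0 c=1
t10.Δ0 a=1 b=1 f=0 e=1 clk=0 g=1 d=0 c=1
t10.Δ1 a=1 b=1 f=0 e=1 clk=1 g=1 d=0 c=1
t10.Δ2 a=1 b=1 f=0 e=1 clk=1 g=0 d=0 c=1
t10.Δ3 a=1 b=0 f=1 e=0 clk=1 g=0 d=0 c=1
t10.Δ4 a=0 b=1 f=1 e=0 clk=1 g=0 d=0 c=0
t10.Δ5 a=1 b=1 f=1 e=0 clk=1 g=0 d=0 c=1
t10.Δ6 a=1 b=1 f=1 e=0 clk=1 g=0 d=1 c=0
t10.Δ7 a=1 b=1 f=1 e=1 clk=1 g=0 d=0 c=0
t10.Δ8 a=1 b=1 f=1 e=0 clk=1 g=0 d=0 c=0
t11.Δ0 a=1 b=1 f=1 e=0 clk=1 g=0 d=0 c=0
t11.Δ1 a=1 b=1 f=1 e=0 clk=0 g=0 d=0 c=0
t12.Δ0 a=1 b=1 f=1 e=0 clk=0 g=0 d=0 c=0
t12.Δ1 a=1 b=1 f=1 e=0 clk=1 g=0 d=0 c=0
t12.Δ2 a=1 b=1 f=1 e=0 clk=1 g=1 d=0 c=0
t12.Δ3 a=1 b=0 f=0 e=1 clk=1 g=1 d=0 c=0
t12.Δ4 a=1 b=1 f=0 e=1 clk=1 g=1 d=0 c=1
t13.Δ0 a=1 b=1 f=0 e=1 clk=1 g=1 d=0 c=1
t13.Δ1 a=1 b=1 f=0 e=1 clk=0 g=1 d=0 c=1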